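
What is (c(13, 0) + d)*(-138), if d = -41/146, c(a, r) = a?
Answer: -128133/73 ≈ -1755.2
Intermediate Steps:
d = -41/146 (d = -41*1/146 = -41/146 ≈ -0.28082)
(c(13, 0) + d)*(-138) = (13 - 41/146)*(-138) = (1857/146)*(-138) = -128133/73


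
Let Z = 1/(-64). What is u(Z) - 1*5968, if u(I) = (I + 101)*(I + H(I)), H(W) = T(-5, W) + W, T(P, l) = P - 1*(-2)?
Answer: -12849375/2048 ≈ -6274.1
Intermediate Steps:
Z = -1/64 ≈ -0.015625
T(P, l) = 2 + P (T(P, l) = P + 2 = 2 + P)
H(W) = -3 + W (H(W) = (2 - 5) + W = -3 + W)
u(I) = (-3 + 2*I)*(101 + I) (u(I) = (I + 101)*(I + (-3 + I)) = (101 + I)*(-3 + 2*I) = (-3 + 2*I)*(101 + I))
u(Z) - 1*5968 = (-303 + 2*(-1/64)² + 199*(-1/64)) - 1*5968 = (-303 + 2*(1/4096) - 199/64) - 5968 = (-303 + 1/2048 - 199/64) - 5968 = -626911/2048 - 5968 = -12849375/2048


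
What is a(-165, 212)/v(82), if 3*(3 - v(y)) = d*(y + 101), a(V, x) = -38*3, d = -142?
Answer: -114/8665 ≈ -0.013156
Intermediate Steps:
a(V, x) = -114
v(y) = 14351/3 + 142*y/3 (v(y) = 3 - (-142)*(y + 101)/3 = 3 - (-142)*(101 + y)/3 = 3 - (-14342 - 142*y)/3 = 3 + (14342/3 + 142*y/3) = 14351/3 + 142*y/3)
a(-165, 212)/v(82) = -114/(14351/3 + (142/3)*82) = -114/(14351/3 + 11644/3) = -114/8665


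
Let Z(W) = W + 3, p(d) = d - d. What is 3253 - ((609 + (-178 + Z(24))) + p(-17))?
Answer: 2795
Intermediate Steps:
p(d) = 0
Z(W) = 3 + W
3253 - ((609 + (-178 + Z(24))) + p(-17)) = 3253 - ((609 + (-178 + (3 + 24))) + 0) = 3253 - ((609 + (-178 + 27)) + 0) = 3253 - ((609 - 151) + 0) = 3253 - (458 + 0) = 3253 - 1*458 = 3253 - 458 = 2795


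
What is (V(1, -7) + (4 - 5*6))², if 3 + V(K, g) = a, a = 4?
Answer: 625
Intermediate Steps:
V(K, g) = 1 (V(K, g) = -3 + 4 = 1)
(V(1, -7) + (4 - 5*6))² = (1 + (4 - 5*6))² = (1 + (4 - 30))² = (1 - 26)² = (-25)² = 625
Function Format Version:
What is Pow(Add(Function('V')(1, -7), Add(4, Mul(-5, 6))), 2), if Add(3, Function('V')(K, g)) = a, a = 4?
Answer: 625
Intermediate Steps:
Function('V')(K, g) = 1 (Function('V')(K, g) = Add(-3, 4) = 1)
Pow(Add(Function('V')(1, -7), Add(4, Mul(-5, 6))), 2) = Pow(Add(1, Add(4, Mul(-5, 6))), 2) = Pow(Add(1, Add(4, -30)), 2) = Pow(Add(1, -26), 2) = Pow(-25, 2) = 625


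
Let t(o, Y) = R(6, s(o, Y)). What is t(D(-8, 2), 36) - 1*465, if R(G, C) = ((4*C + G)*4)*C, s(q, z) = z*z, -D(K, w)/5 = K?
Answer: 26904495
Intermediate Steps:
D(K, w) = -5*K
s(q, z) = z**2
R(G, C) = C*(4*G + 16*C) (R(G, C) = ((G + 4*C)*4)*C = (4*G + 16*C)*C = C*(4*G + 16*C))
t(o, Y) = 4*Y**2*(6 + 4*Y**2)
t(D(-8, 2), 36) - 1*465 = 36**2*(24 + 16*36**2) - 1*465 = 1296*(24 + 16*1296) - 465 = 1296*(24 + 20736) - 465 = 1296*20760 - 465 = 26904960 - 465 = 26904495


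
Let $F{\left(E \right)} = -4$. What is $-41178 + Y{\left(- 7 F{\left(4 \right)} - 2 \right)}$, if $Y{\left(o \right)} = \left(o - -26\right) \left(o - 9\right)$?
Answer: $-40294$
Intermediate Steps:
$Y{\left(o \right)} = \left(-9 + o\right) \left(26 + o\right)$ ($Y{\left(o \right)} = \left(o + 26\right) \left(-9 + o\right) = \left(26 + o\right) \left(-9 + o\right) = \left(-9 + o\right) \left(26 + o\right)$)
$-41178 + Y{\left(- 7 F{\left(4 \right)} - 2 \right)} = -41178 + \left(-234 + \left(\left(-7\right) \left(-4\right) - 2\right)^{2} + 17 \left(\left(-7\right) \left(-4\right) - 2\right)\right) = -41178 + \left(-234 + \left(28 - 2\right)^{2} + 17 \left(28 - 2\right)\right) = -41178 + \left(-234 + 26^{2} + 17 \cdot 26\right) = -41178 + \left(-234 + 676 + 442\right) = -41178 + 884 = -40294$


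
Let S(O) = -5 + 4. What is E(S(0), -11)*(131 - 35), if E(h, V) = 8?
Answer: 768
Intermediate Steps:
S(O) = -1
E(S(0), -11)*(131 - 35) = 8*(131 - 35) = 8*96 = 768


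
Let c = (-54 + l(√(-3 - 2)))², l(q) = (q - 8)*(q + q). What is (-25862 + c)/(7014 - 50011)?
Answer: 23046/42997 - 2048*I*√5/42997 ≈ 0.53599 - 0.10651*I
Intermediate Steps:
l(q) = 2*q*(-8 + q) (l(q) = (-8 + q)*(2*q) = 2*q*(-8 + q))
c = (-54 + 2*I*√5*(-8 + I*√5))² (c = (-54 + 2*√(-3 - 2)*(-8 + √(-3 - 2)))² = (-54 + 2*√(-5)*(-8 + √(-5)))² = (-54 + 2*(I*√5)*(-8 + I*√5))² = (-54 + 2*I*√5*(-8 + I*√5))² ≈ 2816.0 + 4579.5*I)
(-25862 + c)/(7014 - 50011) = (-25862 + (2816 + 2048*I*√5))/(7014 - 50011) = (-23046 + 2048*I*√5)/(-42997) = (-23046 + 2048*I*√5)*(-1/42997) = 23046/42997 - 2048*I*√5/42997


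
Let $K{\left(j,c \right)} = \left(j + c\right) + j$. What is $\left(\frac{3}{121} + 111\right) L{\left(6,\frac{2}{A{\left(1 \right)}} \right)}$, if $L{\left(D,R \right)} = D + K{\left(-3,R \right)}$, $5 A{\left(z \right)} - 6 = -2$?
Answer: $\frac{33585}{121} \approx 277.56$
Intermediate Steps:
$A{\left(z \right)} = \frac{4}{5}$ ($A{\left(z \right)} = \frac{6}{5} + \frac{1}{5} \left(-2\right) = \frac{6}{5} - \frac{2}{5} = \frac{4}{5}$)
$K{\left(j,c \right)} = c + 2 j$ ($K{\left(j,c \right)} = \left(c + j\right) + j = c + 2 j$)
$L{\left(D,R \right)} = -6 + D + R$ ($L{\left(D,R \right)} = D + \left(R + 2 \left(-3\right)\right) = D + \left(R - 6\right) = D + \left(-6 + R\right) = -6 + D + R$)
$\left(\frac{3}{121} + 111\right) L{\left(6,\frac{2}{A{\left(1 \right)}} \right)} = \left(\frac{3}{121} + 111\right) \left(-6 + 6 + \frac{2}{\frac{4}{5}}\right) = \left(3 \cdot \frac{1}{121} + 111\right) \left(-6 + 6 + 2 \cdot \frac{5}{4}\right) = \left(\frac{3}{121} + 111\right) \left(-6 + 6 + \frac{5}{2}\right) = \frac{13434}{121} \cdot \frac{5}{2} = \frac{33585}{121}$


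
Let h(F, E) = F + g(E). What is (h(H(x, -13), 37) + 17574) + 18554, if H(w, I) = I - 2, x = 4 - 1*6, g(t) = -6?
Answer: 36107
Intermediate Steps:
x = -2 (x = 4 - 6 = -2)
H(w, I) = -2 + I
h(F, E) = -6 + F (h(F, E) = F - 6 = -6 + F)
(h(H(x, -13), 37) + 17574) + 18554 = ((-6 + (-2 - 13)) + 17574) + 18554 = ((-6 - 15) + 17574) + 18554 = (-21 + 17574) + 18554 = 17553 + 18554 = 36107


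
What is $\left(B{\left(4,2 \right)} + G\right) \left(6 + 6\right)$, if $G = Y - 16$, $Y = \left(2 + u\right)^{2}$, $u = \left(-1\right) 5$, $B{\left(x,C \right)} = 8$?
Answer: $12$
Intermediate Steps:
$u = -5$
$Y = 9$ ($Y = \left(2 - 5\right)^{2} = \left(-3\right)^{2} = 9$)
$G = -7$ ($G = 9 - 16 = -7$)
$\left(B{\left(4,2 \right)} + G\right) \left(6 + 6\right) = \left(8 - 7\right) \left(6 + 6\right) = 1 \cdot 12 = 12$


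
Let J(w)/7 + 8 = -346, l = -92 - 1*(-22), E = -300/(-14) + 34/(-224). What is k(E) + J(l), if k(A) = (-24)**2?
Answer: -1902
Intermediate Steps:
E = 2383/112 (E = -300*(-1/14) + 34*(-1/224) = 150/7 - 17/112 = 2383/112 ≈ 21.277)
l = -70 (l = -92 + 22 = -70)
J(w) = -2478 (J(w) = -56 + 7*(-346) = -56 - 2422 = -2478)
k(A) = 576
k(E) + J(l) = 576 - 2478 = -1902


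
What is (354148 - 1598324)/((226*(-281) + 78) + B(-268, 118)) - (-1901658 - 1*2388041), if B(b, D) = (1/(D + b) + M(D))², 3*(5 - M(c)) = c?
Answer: 667574266434789/155621911 ≈ 4.2897e+6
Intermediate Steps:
M(c) = 5 - c/3
B(b, D) = (5 + 1/(D + b) - D/3)² (B(b, D) = (1/(D + b) + (5 - D/3))² = (5 + 1/(D + b) - D/3)²)
(354148 - 1598324)/((226*(-281) + 78) + B(-268, 118)) - (-1901658 - 1*2388041) = (354148 - 1598324)/((226*(-281) + 78) + (-3 + 118*(-15 + 118) - 268*(-15 + 118))²/(9*(118 - 268)²)) - (-1901658 - 1*2388041) = -1244176/((-63506 + 78) + (⅑)*(-3 + 118*103 - 268*103)²/(-150)²) - (-1901658 - 2388041) = -1244176/(-63428 + (⅑)*(1/22500)*(-3 + 12154 - 27604)²) - 1*(-4289699) = -1244176/(-63428 + (⅑)*(1/22500)*(-15453)²) + 4289699 = -1244176/(-63428 + (⅑)*(1/22500)*238795209) + 4289699 = -1244176/(-63428 + 2948089/2500) + 4289699 = -1244176/(-155621911/2500) + 4289699 = -1244176*(-2500/155621911) + 4289699 = 3110440000/155621911 + 4289699 = 667574266434789/155621911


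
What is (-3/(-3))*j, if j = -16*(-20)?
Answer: 320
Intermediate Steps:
j = 320
(-3/(-3))*j = -3/(-3)*320 = -3*(-1/3)*320 = 1*320 = 320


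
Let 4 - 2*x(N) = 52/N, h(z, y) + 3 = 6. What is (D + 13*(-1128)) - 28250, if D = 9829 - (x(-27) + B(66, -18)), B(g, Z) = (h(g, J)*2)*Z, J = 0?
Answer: -890459/27 ≈ -32980.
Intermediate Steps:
h(z, y) = 3 (h(z, y) = -3 + 6 = 3)
x(N) = 2 - 26/N
B(g, Z) = 6*Z (B(g, Z) = (3*2)*Z = 6*Z)
D = 268219/27 (D = 9829 - ((2 - 26/(-27)) + 6*(-18)) = 9829 - ((2 - 26*(-1/27)) - 108) = 9829 - ((2 + 26/27) - 108) = 9829 - (80/27 - 108) = 9829 - 1*(-2836/27) = 9829 + 2836/27 = 268219/27 ≈ 9934.0)
(D + 13*(-1128)) - 28250 = (268219/27 + 13*(-1128)) - 28250 = (268219/27 - 14664) - 28250 = -127709/27 - 28250 = -890459/27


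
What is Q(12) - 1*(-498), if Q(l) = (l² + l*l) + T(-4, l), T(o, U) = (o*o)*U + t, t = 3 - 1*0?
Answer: 981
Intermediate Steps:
t = 3 (t = 3 + 0 = 3)
T(o, U) = 3 + U*o² (T(o, U) = (o*o)*U + 3 = o²*U + 3 = U*o² + 3 = 3 + U*o²)
Q(l) = 3 + 2*l² + 16*l (Q(l) = (l² + l*l) + (3 + l*(-4)²) = (l² + l²) + (3 + l*16) = 2*l² + (3 + 16*l) = 3 + 2*l² + 16*l)
Q(12) - 1*(-498) = (3 + 2*12² + 16*12) - 1*(-498) = (3 + 2*144 + 192) + 498 = (3 + 288 + 192) + 498 = 483 + 498 = 981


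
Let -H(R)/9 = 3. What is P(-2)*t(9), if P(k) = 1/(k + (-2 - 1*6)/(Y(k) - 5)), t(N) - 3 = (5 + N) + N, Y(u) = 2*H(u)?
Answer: -767/55 ≈ -13.945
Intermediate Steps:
H(R) = -27 (H(R) = -9*3 = -27)
Y(u) = -54 (Y(u) = 2*(-27) = -54)
t(N) = 8 + 2*N (t(N) = 3 + ((5 + N) + N) = 3 + (5 + 2*N) = 8 + 2*N)
P(k) = 1/(8/59 + k) (P(k) = 1/(k + (-2 - 1*6)/(-54 - 5)) = 1/(k + (-2 - 6)/(-59)) = 1/(k - 8*(-1/59)) = 1/(k + 8/59) = 1/(8/59 + k))
P(-2)*t(9) = (59/(8 + 59*(-2)))*(8 + 2*9) = (59/(8 - 118))*(8 + 18) = (59/(-110))*26 = (59*(-1/110))*26 = -59/110*26 = -767/55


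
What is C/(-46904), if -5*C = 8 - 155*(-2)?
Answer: 159/117260 ≈ 0.0013560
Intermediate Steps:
C = -318/5 (C = -(8 - 155*(-2))/5 = -(8 + 310)/5 = -⅕*318 = -318/5 ≈ -63.600)
C/(-46904) = -318/5/(-46904) = -318/5*(-1/46904) = 159/117260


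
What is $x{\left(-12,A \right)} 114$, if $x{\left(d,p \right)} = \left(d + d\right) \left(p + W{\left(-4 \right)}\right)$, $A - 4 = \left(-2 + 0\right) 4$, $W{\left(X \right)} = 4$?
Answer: $0$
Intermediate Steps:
$A = -4$ ($A = 4 + \left(-2 + 0\right) 4 = 4 - 8 = -4$)
$x{\left(d,p \right)} = 2 d \left(4 + p\right)$ ($x{\left(d,p \right)} = \left(d + d\right) \left(p + 4\right) = 2 d \left(4 + p\right)$)
$x{\left(-12,A \right)} 114 = 2 \left(-12\right) \left(4 - 4\right) 114 = 2 \left(-12\right) 0 \cdot 114 = 0 \cdot 114 = 0$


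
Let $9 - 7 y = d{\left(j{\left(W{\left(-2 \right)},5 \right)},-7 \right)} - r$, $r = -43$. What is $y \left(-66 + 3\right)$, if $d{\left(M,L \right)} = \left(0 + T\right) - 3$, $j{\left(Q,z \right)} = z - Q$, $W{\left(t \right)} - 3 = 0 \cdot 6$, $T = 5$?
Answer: $324$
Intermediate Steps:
$W{\left(t \right)} = 3$ ($W{\left(t \right)} = 3 + 0 \cdot 6 = 3 + 0 = 3$)
$d{\left(M,L \right)} = 2$ ($d{\left(M,L \right)} = \left(0 + 5\right) - 3 = 5 - 3 = 2$)
$y = - \frac{36}{7}$ ($y = \frac{9}{7} - \frac{2 - -43}{7} = \frac{9}{7} - \frac{2 + 43}{7} = \frac{9}{7} - \frac{45}{7} = - \frac{36}{7} \approx -5.1429$)
$y \left(-66 + 3\right) = - \frac{36 \left(-66 + 3\right)}{7} = \left(- \frac{36}{7}\right) \left(-63\right) = 324$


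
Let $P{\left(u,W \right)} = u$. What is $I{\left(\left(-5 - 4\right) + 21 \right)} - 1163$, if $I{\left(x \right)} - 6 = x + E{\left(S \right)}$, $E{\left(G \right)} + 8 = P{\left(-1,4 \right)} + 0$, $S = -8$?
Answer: $-1154$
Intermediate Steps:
$E{\left(G \right)} = -9$ ($E{\left(G \right)} = -8 + \left(-1 + 0\right) = -8 - 1 = -9$)
$I{\left(x \right)} = -3 + x$ ($I{\left(x \right)} = 6 + \left(x - 9\right) = 6 + \left(-9 + x\right) = -3 + x$)
$I{\left(\left(-5 - 4\right) + 21 \right)} - 1163 = \left(-3 + \left(\left(-5 - 4\right) + 21\right)\right) - 1163 = \left(-3 + \left(-9 + 21\right)\right) - 1163 = \left(-3 + 12\right) - 1163 = 9 - 1163 = -1154$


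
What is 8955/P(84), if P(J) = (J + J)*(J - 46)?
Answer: 2985/2128 ≈ 1.4027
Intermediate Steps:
P(J) = 2*J*(-46 + J) (P(J) = (2*J)*(-46 + J) = 2*J*(-46 + J))
8955/P(84) = 8955/((2*84*(-46 + 84))) = 8955/((2*84*38)) = 8955/6384 = 8955*(1/6384) = 2985/2128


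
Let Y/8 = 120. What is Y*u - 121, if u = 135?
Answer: 129479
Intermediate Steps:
Y = 960 (Y = 8*120 = 960)
Y*u - 121 = 960*135 - 121 = 129600 - 121 = 129479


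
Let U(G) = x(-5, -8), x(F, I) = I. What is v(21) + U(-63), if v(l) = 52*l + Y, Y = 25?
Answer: 1109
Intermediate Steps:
U(G) = -8
v(l) = 25 + 52*l (v(l) = 52*l + 25 = 25 + 52*l)
v(21) + U(-63) = (25 + 52*21) - 8 = (25 + 1092) - 8 = 1117 - 8 = 1109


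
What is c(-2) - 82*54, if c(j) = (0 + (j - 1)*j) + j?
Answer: -4424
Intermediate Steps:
c(j) = j + j*(-1 + j) (c(j) = (0 + (-1 + j)*j) + j = (0 + j*(-1 + j)) + j = j*(-1 + j) + j = j + j*(-1 + j))
c(-2) - 82*54 = (-2)² - 82*54 = 4 - 4428 = -4424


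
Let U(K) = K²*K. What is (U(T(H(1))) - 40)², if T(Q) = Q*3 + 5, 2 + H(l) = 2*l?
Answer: 7225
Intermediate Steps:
H(l) = -2 + 2*l
T(Q) = 5 + 3*Q (T(Q) = 3*Q + 5 = 5 + 3*Q)
U(K) = K³
(U(T(H(1))) - 40)² = ((5 + 3*(-2 + 2*1))³ - 40)² = ((5 + 3*(-2 + 2))³ - 40)² = ((5 + 3*0)³ - 40)² = ((5 + 0)³ - 40)² = (5³ - 40)² = (125 - 40)² = 85² = 7225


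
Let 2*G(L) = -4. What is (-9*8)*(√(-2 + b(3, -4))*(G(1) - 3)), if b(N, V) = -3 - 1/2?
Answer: 180*I*√22 ≈ 844.27*I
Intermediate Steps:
G(L) = -2 (G(L) = (½)*(-4) = -2)
b(N, V) = -7/2 (b(N, V) = -3 - 1*½ = -3 - ½ = -7/2)
(-9*8)*(√(-2 + b(3, -4))*(G(1) - 3)) = (-9*8)*(√(-2 - 7/2)*(-2 - 3)) = -72*√(-11/2)*(-5) = -72*I*√22/2*(-5) = -(-180)*I*√22 = 180*I*√22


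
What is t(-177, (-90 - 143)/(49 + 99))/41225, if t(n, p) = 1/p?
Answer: -148/9605425 ≈ -1.5408e-5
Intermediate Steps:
t(-177, (-90 - 143)/(49 + 99))/41225 = 1/(((-90 - 143)/(49 + 99))*41225) = (1/41225)/(-233/148) = -148/233*1/41225 = -148/9605425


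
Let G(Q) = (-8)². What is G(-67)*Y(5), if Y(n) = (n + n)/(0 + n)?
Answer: 128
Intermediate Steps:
Y(n) = 2 (Y(n) = (2*n)/n = 2)
G(Q) = 64
G(-67)*Y(5) = 64*2 = 128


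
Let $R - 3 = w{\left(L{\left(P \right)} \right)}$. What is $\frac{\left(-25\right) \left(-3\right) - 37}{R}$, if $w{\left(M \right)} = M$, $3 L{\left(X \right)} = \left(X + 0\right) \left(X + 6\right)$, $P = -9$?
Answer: $\frac{19}{6} \approx 3.1667$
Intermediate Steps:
$L{\left(X \right)} = \frac{X \left(6 + X\right)}{3}$ ($L{\left(X \right)} = \frac{\left(X + 0\right) \left(X + 6\right)}{3} = \frac{X \left(6 + X\right)}{3}$)
$R = 12$ ($R = 3 + \frac{1}{3} \left(-9\right) \left(6 - 9\right) = 3 + \frac{1}{3} \left(-9\right) \left(-3\right) = 3 + 9 = 12$)
$\frac{\left(-25\right) \left(-3\right) - 37}{R} = \frac{\left(-25\right) \left(-3\right) - 37}{12} = \left(75 - 37\right) \frac{1}{12} = 38 \cdot \frac{1}{12} = \frac{19}{6}$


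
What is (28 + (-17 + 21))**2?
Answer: 1024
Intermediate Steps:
(28 + (-17 + 21))**2 = (28 + 4)**2 = 32**2 = 1024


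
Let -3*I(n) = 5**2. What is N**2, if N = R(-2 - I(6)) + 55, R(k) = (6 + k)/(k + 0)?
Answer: 1170724/361 ≈ 3243.0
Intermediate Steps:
I(n) = -25/3 (I(n) = -1/3*5**2 = -1/3*25 = -25/3)
R(k) = (6 + k)/k
N = 1082/19 (N = (6 + (-2 - 1*(-25/3)))/(-2 - 1*(-25/3)) + 55 = (6 + (-2 + 25/3))/(-2 + 25/3) + 55 = (6 + 19/3)/(19/3) + 55 = (3/19)*(37/3) + 55 = 37/19 + 55 = 1082/19 ≈ 56.947)
N**2 = (1082/19)**2 = 1170724/361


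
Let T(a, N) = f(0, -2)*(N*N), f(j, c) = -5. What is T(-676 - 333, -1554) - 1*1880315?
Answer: -13954895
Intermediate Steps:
T(a, N) = -5*N² (T(a, N) = -5*N*N = -5*N²)
T(-676 - 333, -1554) - 1*1880315 = -5*(-1554)² - 1*1880315 = -5*2414916 - 1880315 = -12074580 - 1880315 = -13954895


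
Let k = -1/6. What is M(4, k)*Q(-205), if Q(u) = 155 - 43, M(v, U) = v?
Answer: 448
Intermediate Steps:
k = -⅙ (k = -1*⅙ = -⅙ ≈ -0.16667)
Q(u) = 112
M(4, k)*Q(-205) = 4*112 = 448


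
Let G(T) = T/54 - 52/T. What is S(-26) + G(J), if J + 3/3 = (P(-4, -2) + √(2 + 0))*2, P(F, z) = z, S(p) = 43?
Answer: 53429/918 + 2825*√2/459 ≈ 66.906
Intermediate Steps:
J = -5 + 2*√2 (J = -1 + (-2 + √(2 + 0))*2 = -1 + (-2 + √2)*2 = -1 + (-4 + 2*√2) = -5 + 2*√2 ≈ -2.1716)
G(T) = -52/T + T/54 (G(T) = T*(1/54) - 52/T = T/54 - 52/T = -52/T + T/54)
S(-26) + G(J) = 43 + (-52/(-5 + 2*√2) + (-5 + 2*√2)/54) = 43 + (-52/(-5 + 2*√2) + (-5/54 + √2/27)) = 43 + (-5/54 - 52/(-5 + 2*√2) + √2/27) = 2317/54 - 52/(-5 + 2*√2) + √2/27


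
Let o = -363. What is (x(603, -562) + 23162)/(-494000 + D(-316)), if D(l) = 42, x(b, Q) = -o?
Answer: -23525/493958 ≈ -0.047625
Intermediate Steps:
x(b, Q) = 363 (x(b, Q) = -1*(-363) = 363)
(x(603, -562) + 23162)/(-494000 + D(-316)) = (363 + 23162)/(-494000 + 42) = 23525/(-493958) = 23525*(-1/493958) = -23525/493958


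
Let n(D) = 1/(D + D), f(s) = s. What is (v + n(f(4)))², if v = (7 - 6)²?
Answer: 81/64 ≈ 1.2656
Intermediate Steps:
n(D) = 1/(2*D)
v = 1 (v = 1² = 1)
(v + n(f(4)))² = (1 + (½)/4)² = (1 + (½)*(¼))² = (1 + ⅛)² = (9/8)² = 81/64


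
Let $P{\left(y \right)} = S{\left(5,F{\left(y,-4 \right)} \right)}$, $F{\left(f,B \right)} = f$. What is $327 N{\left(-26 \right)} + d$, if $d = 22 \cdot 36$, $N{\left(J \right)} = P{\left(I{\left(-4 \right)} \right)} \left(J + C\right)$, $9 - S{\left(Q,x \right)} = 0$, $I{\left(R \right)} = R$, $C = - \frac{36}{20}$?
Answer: $- \frac{405117}{5} \approx -81023.0$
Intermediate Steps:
$C = - \frac{9}{5}$ ($C = \left(-36\right) \frac{1}{20} = - \frac{9}{5} \approx -1.8$)
$S{\left(Q,x \right)} = 9$ ($S{\left(Q,x \right)} = 9 - 0 = 9 + 0 = 9$)
$P{\left(y \right)} = 9$
$N{\left(J \right)} = - \frac{81}{5} + 9 J$ ($N{\left(J \right)} = 9 \left(J - \frac{9}{5}\right) = 9 \left(- \frac{9}{5} + J\right) = - \frac{81}{5} + 9 J$)
$d = 792$
$327 N{\left(-26 \right)} + d = 327 \left(- \frac{81}{5} + 9 \left(-26\right)\right) + 792 = 327 \left(- \frac{81}{5} - 234\right) + 792 = 327 \left(- \frac{1251}{5}\right) + 792 = - \frac{409077}{5} + 792 = - \frac{405117}{5}$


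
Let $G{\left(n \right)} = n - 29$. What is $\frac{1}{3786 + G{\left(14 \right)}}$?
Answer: $\frac{1}{3771} \approx 0.00026518$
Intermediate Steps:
$G{\left(n \right)} = -29 + n$
$\frac{1}{3786 + G{\left(14 \right)}} = \frac{1}{3786 + \left(-29 + 14\right)} = \frac{1}{3786 - 15} = \frac{1}{3771}$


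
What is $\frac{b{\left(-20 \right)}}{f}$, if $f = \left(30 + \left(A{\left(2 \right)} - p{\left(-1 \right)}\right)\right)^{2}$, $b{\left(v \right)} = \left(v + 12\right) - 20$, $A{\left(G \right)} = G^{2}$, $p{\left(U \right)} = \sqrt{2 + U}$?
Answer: $- \frac{28}{1089} \approx -0.025712$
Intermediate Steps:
$b{\left(v \right)} = -8 + v$ ($b{\left(v \right)} = \left(12 + v\right) - 20 = -8 + v$)
$f = 1089$ ($f = \left(30 + \left(2^{2} - \sqrt{2 - 1}\right)\right)^{2} = \left(30 + \left(4 - \sqrt{1}\right)\right)^{2} = \left(30 + \left(4 - 1\right)\right)^{2} = \left(30 + 3\right)^{2} = 33^{2} = 1089$)
$\frac{b{\left(-20 \right)}}{f} = \frac{-8 - 20}{1089} = \left(-28\right) \frac{1}{1089} = - \frac{28}{1089}$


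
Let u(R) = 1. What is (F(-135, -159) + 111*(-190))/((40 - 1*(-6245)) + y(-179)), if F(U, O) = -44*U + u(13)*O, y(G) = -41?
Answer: -2187/892 ≈ -2.4518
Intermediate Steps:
F(U, O) = O - 44*U (F(U, O) = -44*U + 1*O = -44*U + O = O - 44*U)
(F(-135, -159) + 111*(-190))/((40 - 1*(-6245)) + y(-179)) = ((-159 - 44*(-135)) + 111*(-190))/((40 - 1*(-6245)) - 41) = ((-159 + 5940) - 21090)/((40 + 6245) - 41) = (5781 - 21090)/(6285 - 41) = -15309/6244 = -15309*1/6244 = -2187/892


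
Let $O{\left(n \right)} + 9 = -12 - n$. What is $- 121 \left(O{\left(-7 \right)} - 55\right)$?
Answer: $8349$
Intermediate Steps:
$O{\left(n \right)} = -21 - n$ ($O{\left(n \right)} = -9 - \left(12 + n\right) = -21 - n$)
$- 121 \left(O{\left(-7 \right)} - 55\right) = - 121 \left(\left(-21 - -7\right) - 55\right) = - 121 \left(\left(-21 + 7\right) - 55\right) = - 121 \left(-14 - 55\right) = \left(-121\right) \left(-69\right) = 8349$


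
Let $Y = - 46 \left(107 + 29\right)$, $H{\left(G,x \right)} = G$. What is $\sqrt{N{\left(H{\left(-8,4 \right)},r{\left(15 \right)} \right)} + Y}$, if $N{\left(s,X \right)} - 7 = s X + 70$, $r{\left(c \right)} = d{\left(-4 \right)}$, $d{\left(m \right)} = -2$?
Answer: $i \sqrt{6163} \approx 78.505 i$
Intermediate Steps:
$Y = -6256$ ($Y = \left(-46\right) 136 = -6256$)
$r{\left(c \right)} = -2$
$N{\left(s,X \right)} = 77 + X s$ ($N{\left(s,X \right)} = 7 + \left(s X + 70\right) = 7 + \left(X s + 70\right) = 7 + \left(70 + X s\right) = 77 + X s$)
$\sqrt{N{\left(H{\left(-8,4 \right)},r{\left(15 \right)} \right)} + Y} = \sqrt{\left(77 - -16\right) - 6256} = \sqrt{\left(77 + 16\right) - 6256} = \sqrt{93 - 6256} = \sqrt{-6163} = i \sqrt{6163}$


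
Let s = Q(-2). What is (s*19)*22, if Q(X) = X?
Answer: -836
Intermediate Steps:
s = -2
(s*19)*22 = -2*19*22 = -38*22 = -836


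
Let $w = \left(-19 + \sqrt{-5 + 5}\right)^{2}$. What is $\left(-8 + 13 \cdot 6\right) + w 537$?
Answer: $193927$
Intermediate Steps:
$w = 361$ ($w = \left(-19 + \sqrt{0}\right)^{2} = \left(-19 + 0\right)^{2} = \left(-19\right)^{2} = 361$)
$\left(-8 + 13 \cdot 6\right) + w 537 = \left(-8 + 13 \cdot 6\right) + 361 \cdot 537 = \left(-8 + 78\right) + 193857 = 70 + 193857 = 193927$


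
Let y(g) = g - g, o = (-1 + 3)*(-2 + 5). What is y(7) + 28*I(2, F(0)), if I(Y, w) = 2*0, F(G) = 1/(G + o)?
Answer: 0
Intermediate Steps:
o = 6 (o = 2*3 = 6)
y(g) = 0
F(G) = 1/(6 + G) (F(G) = 1/(G + 6) = 1/(6 + G))
I(Y, w) = 0
y(7) + 28*I(2, F(0)) = 0 + 28*0 = 0 + 0 = 0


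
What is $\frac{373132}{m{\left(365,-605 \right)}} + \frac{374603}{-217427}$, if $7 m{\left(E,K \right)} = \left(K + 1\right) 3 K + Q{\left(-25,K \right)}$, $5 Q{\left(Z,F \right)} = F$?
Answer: $\frac{157285841731}{238330214353} \approx 0.65995$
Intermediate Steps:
$Q{\left(Z,F \right)} = \frac{F}{5}$
$m{\left(E,K \right)} = \frac{K}{35} + \frac{K \left(3 + 3 K\right)}{7}$ ($m{\left(E,K \right)} = \frac{\left(K + 1\right) 3 K + \frac{K}{5}}{7} = \frac{\left(1 + K\right) 3 K + \frac{K}{5}}{7} = \frac{\left(3 + 3 K\right) K + \frac{K}{5}}{7} = \frac{K \left(3 + 3 K\right) + \frac{K}{5}}{7} = \frac{\frac{K}{5} + K \left(3 + 3 K\right)}{7} = \frac{K}{35} + \frac{K \left(3 + 3 K\right)}{7}$)
$\frac{373132}{m{\left(365,-605 \right)}} + \frac{374603}{-217427} = \frac{373132}{\frac{1}{35} \left(-605\right) \left(16 + 15 \left(-605\right)\right)} + \frac{374603}{-217427} = \frac{373132}{\frac{1}{35} \left(-605\right) \left(16 - 9075\right)} + 374603 \left(- \frac{1}{217427}\right) = \frac{373132}{\frac{1}{35} \left(-605\right) \left(-9059\right)} - \frac{374603}{217427} = \frac{373132}{\frac{1096139}{7}} - \frac{374603}{217427} = 373132 \cdot \frac{7}{1096139} - \frac{374603}{217427} = \frac{2611924}{1096139} - \frac{374603}{217427} = \frac{157285841731}{238330214353}$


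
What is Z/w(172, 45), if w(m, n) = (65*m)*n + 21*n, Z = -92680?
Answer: -18536/100809 ≈ -0.18387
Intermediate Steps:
w(m, n) = 21*n + 65*m*n (w(m, n) = 65*m*n + 21*n = 21*n + 65*m*n)
Z/w(172, 45) = -92680*1/(45*(21 + 65*172)) = -92680*1/(45*(21 + 11180)) = -92680/(45*11201) = -92680/504045 = -92680*1/504045 = -18536/100809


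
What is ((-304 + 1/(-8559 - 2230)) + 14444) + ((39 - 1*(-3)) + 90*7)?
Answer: 159806667/10789 ≈ 14812.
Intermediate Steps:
((-304 + 1/(-8559 - 2230)) + 14444) + ((39 - 1*(-3)) + 90*7) = ((-304 + 1/(-10789)) + 14444) + ((39 + 3) + 630) = ((-304 - 1/10789) + 14444) + (42 + 630) = (-3279857/10789 + 14444) + 672 = 152556459/10789 + 672 = 159806667/10789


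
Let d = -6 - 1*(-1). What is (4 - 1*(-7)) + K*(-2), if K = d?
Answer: 21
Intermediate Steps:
d = -5 (d = -6 + 1 = -5)
K = -5
(4 - 1*(-7)) + K*(-2) = (4 - 1*(-7)) - 5*(-2) = (4 + 7) + 10 = 11 + 10 = 21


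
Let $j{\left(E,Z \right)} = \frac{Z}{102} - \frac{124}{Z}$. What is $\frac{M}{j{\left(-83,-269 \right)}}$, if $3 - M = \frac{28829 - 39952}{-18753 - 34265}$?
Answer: $- \frac{41417661}{32304733} \approx -1.2821$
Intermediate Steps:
$j{\left(E,Z \right)} = - \frac{124}{Z} + \frac{Z}{102}$ ($j{\left(E,Z \right)} = Z \frac{1}{102} - \frac{124}{Z} = \frac{Z}{102} - \frac{124}{Z} = - \frac{124}{Z} + \frac{Z}{102}$)
$M = \frac{3019}{1082}$ ($M = 3 - \frac{28829 - 39952}{-18753 - 34265} = 3 - - \frac{11123}{-53018} = 3 - \left(-11123\right) \left(- \frac{1}{53018}\right) = 3 - \frac{227}{1082} = \frac{3019}{1082} \approx 2.7902$)
$\frac{M}{j{\left(-83,-269 \right)}} = \frac{3019}{1082 \left(- \frac{124}{-269} + \frac{1}{102} \left(-269\right)\right)} = \frac{3019}{1082 \left(\left(-124\right) \left(- \frac{1}{269}\right) - \frac{269}{102}\right)} = \frac{3019}{1082 \left(\frac{124}{269} - \frac{269}{102}\right)} = \frac{3019}{1082 \left(- \frac{59713}{27438}\right)} = \frac{3019}{1082} \left(- \frac{27438}{59713}\right) = - \frac{41417661}{32304733}$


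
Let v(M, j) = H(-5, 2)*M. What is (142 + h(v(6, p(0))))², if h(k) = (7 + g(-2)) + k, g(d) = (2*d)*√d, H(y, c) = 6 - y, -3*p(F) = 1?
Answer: 46193 - 1720*I*√2 ≈ 46193.0 - 2432.4*I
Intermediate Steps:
p(F) = -⅓ (p(F) = -⅓*1 = -⅓)
v(M, j) = 11*M (v(M, j) = (6 - 1*(-5))*M = (6 + 5)*M = 11*M)
g(d) = 2*d^(3/2)
h(k) = 7 + k - 4*I*√2 (h(k) = (7 + 2*(-2)^(3/2)) + k = (7 + 2*(-2*I*√2)) + k = (7 - 4*I*√2) + k = 7 + k - 4*I*√2)
(142 + h(v(6, p(0))))² = (142 + (7 + 11*6 - 4*I*√2))² = (142 + (7 + 66 - 4*I*√2))² = (142 + (73 - 4*I*√2))² = (215 - 4*I*√2)²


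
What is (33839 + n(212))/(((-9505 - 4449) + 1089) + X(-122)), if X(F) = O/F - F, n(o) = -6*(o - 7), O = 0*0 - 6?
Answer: -1989149/777320 ≈ -2.5590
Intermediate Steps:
O = -6 (O = 0 - 6 = -6)
n(o) = 42 - 6*o (n(o) = -6*(-7 + o) = 42 - 6*o)
X(F) = -F - 6/F (X(F) = -6/F - F = -F - 6/F)
(33839 + n(212))/(((-9505 - 4449) + 1089) + X(-122)) = (33839 + (42 - 6*212))/(((-9505 - 4449) + 1089) + (-1*(-122) - 6/(-122))) = (33839 + (42 - 1272))/((-13954 + 1089) + (122 - 6*(-1/122))) = (33839 - 1230)/(-12865 + (122 + 3/61)) = 32609/(-12865 + 7445/61) = 32609/(-777320/61) = 32609*(-61/777320) = -1989149/777320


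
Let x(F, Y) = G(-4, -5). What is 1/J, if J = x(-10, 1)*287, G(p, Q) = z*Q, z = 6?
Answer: -1/8610 ≈ -0.00011614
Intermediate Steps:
G(p, Q) = 6*Q
x(F, Y) = -30 (x(F, Y) = 6*(-5) = -30)
J = -8610 (J = -30*287 = -8610)
1/J = 1/(-8610) = -1/8610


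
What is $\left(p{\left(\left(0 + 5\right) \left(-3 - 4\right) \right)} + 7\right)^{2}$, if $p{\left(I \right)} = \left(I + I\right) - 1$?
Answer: $4096$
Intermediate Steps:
$p{\left(I \right)} = -1 + 2 I$ ($p{\left(I \right)} = 2 I - 1 = -1 + 2 I$)
$\left(p{\left(\left(0 + 5\right) \left(-3 - 4\right) \right)} + 7\right)^{2} = \left(\left(-1 + 2 \left(0 + 5\right) \left(-3 - 4\right)\right) + 7\right)^{2} = \left(\left(-1 + 2 \cdot 5 \left(-7\right)\right) + 7\right)^{2} = \left(\left(-1 + 2 \left(-35\right)\right) + 7\right)^{2} = \left(\left(-1 - 70\right) + 7\right)^{2} = \left(-71 + 7\right)^{2} = \left(-64\right)^{2} = 4096$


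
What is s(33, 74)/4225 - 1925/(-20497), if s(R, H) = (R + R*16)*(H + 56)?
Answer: 23122759/1332305 ≈ 17.355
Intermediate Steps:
s(R, H) = 17*R*(56 + H) (s(R, H) = (R + 16*R)*(56 + H) = (17*R)*(56 + H) = 17*R*(56 + H))
s(33, 74)/4225 - 1925/(-20497) = (17*33*(56 + 74))/4225 - 1925/(-20497) = (17*33*130)*(1/4225) - 1925*(-1/20497) = 72930*(1/4225) + 1925/20497 = 1122/65 + 1925/20497 = 23122759/1332305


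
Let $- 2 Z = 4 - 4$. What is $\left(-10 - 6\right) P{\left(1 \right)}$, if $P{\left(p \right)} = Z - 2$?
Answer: $32$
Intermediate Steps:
$Z = 0$ ($Z = - \frac{4 - 4}{2} = \left(- \frac{1}{2}\right) 0 = 0$)
$P{\left(p \right)} = -2$ ($P{\left(p \right)} = 0 - 2 = -2$)
$\left(-10 - 6\right) P{\left(1 \right)} = \left(-10 - 6\right) \left(-2\right) = \left(-16\right) \left(-2\right) = 32$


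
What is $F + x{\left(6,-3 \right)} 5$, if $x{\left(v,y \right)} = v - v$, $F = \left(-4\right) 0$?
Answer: $0$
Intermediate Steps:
$F = 0$
$x{\left(v,y \right)} = 0$
$F + x{\left(6,-3 \right)} 5 = 0 + 0 \cdot 5 = 0 + 0 = 0$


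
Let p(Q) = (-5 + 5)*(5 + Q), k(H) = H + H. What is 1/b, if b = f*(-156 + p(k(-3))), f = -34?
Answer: 1/5304 ≈ 0.00018854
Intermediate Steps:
k(H) = 2*H
p(Q) = 0 (p(Q) = 0*(5 + Q) = 0)
b = 5304 (b = -34*(-156 + 0) = -34*(-156) = 5304)
1/b = 1/5304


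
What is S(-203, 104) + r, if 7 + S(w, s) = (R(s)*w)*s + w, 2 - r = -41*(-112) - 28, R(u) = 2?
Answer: -46996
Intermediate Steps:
r = -4562 (r = 2 - (-41*(-112) - 28) = 2 - (4592 - 28) = 2 - 1*4564 = 2 - 4564 = -4562)
S(w, s) = -7 + w + 2*s*w (S(w, s) = -7 + ((2*w)*s + w) = -7 + (2*s*w + w) = -7 + (w + 2*s*w) = -7 + w + 2*s*w)
S(-203, 104) + r = (-7 - 203 + 2*104*(-203)) - 4562 = (-7 - 203 - 42224) - 4562 = -42434 - 4562 = -46996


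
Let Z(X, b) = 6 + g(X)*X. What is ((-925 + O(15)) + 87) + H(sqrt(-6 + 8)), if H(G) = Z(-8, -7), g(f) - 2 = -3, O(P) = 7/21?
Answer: -2471/3 ≈ -823.67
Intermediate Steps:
O(P) = 1/3 (O(P) = 7*(1/21) = 1/3)
g(f) = -1 (g(f) = 2 - 3 = -1)
Z(X, b) = 6 - X
H(G) = 14 (H(G) = 6 - 1*(-8) = 6 + 8 = 14)
((-925 + O(15)) + 87) + H(sqrt(-6 + 8)) = ((-925 + 1/3) + 87) + 14 = (-2774/3 + 87) + 14 = -2513/3 + 14 = -2471/3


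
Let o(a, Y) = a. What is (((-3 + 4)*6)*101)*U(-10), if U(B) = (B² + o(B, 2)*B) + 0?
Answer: 121200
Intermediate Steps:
U(B) = 2*B² (U(B) = (B² + B*B) + 0 = (B² + B²) + 0 = 2*B² + 0 = 2*B²)
(((-3 + 4)*6)*101)*U(-10) = (((-3 + 4)*6)*101)*(2*(-10)²) = ((1*6)*101)*(2*100) = (6*101)*200 = 606*200 = 121200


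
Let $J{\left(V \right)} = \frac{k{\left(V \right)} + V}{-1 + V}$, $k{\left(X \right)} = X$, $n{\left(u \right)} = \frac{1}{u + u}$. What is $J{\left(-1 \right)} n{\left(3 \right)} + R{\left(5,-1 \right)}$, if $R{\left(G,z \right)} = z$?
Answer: $- \frac{5}{6} \approx -0.83333$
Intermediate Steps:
$n{\left(u \right)} = \frac{1}{2 u}$
$J{\left(V \right)} = \frac{2 V}{-1 + V}$ ($J{\left(V \right)} = \frac{V + V}{-1 + V} = \frac{2 V}{-1 + V}$)
$J{\left(-1 \right)} n{\left(3 \right)} + R{\left(5,-1 \right)} = 2 \left(-1\right) \frac{1}{-1 - 1} \frac{1}{2 \cdot 3} - 1 = 2 \left(-1\right) \frac{1}{-2} \cdot \frac{1}{2} \cdot \frac{1}{3} - 1 = 2 \left(-1\right) \left(- \frac{1}{2}\right) \frac{1}{6} - 1 = 1 \cdot \frac{1}{6} - 1 = \frac{1}{6} - 1 = - \frac{5}{6}$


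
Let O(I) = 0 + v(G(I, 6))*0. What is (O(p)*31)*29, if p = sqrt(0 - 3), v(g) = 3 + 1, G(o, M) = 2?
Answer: 0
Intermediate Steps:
v(g) = 4
p = I*sqrt(3) (p = sqrt(-3) = I*sqrt(3) ≈ 1.732*I)
O(I) = 0 (O(I) = 0 + 4*0 = 0 + 0 = 0)
(O(p)*31)*29 = (0*31)*29 = 0*29 = 0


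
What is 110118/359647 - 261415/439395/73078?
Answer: 64287396994565/209969162609874 ≈ 0.30618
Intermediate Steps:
110118/359647 - 261415/439395/73078 = 110118*(1/359647) - 261415*1/439395*(1/73078) = 110118/359647 - 4753/7989*1/73078 = 110118/359647 - 4753/583820142 = 64287396994565/209969162609874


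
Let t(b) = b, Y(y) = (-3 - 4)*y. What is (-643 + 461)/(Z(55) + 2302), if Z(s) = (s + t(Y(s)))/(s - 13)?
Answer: -1274/16059 ≈ -0.079332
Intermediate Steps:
Y(y) = -7*y
Z(s) = -6*s/(-13 + s) (Z(s) = (s - 7*s)/(s - 13) = (-6*s)/(-13 + s) = -6*s/(-13 + s))
(-643 + 461)/(Z(55) + 2302) = (-643 + 461)/(-6*55/(-13 + 55) + 2302) = -182/(-6*55/42 + 2302) = -182/(-6*55*1/42 + 2302) = -182/(-55/7 + 2302) = -182/16059/7 = -182*7/16059 = -1274/16059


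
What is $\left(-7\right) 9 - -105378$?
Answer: $105315$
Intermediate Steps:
$\left(-7\right) 9 - -105378 = -63 + 105378 = 105315$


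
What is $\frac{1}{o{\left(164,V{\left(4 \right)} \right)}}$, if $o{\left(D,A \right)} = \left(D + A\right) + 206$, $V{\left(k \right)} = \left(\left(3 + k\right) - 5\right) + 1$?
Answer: $\frac{1}{373} \approx 0.002681$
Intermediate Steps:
$V{\left(k \right)} = -1 + k$ ($V{\left(k \right)} = \left(-2 + k\right) + 1 = -1 + k$)
$o{\left(D,A \right)} = 206 + A + D$ ($o{\left(D,A \right)} = \left(A + D\right) + 206 = 206 + A + D$)
$\frac{1}{o{\left(164,V{\left(4 \right)} \right)}} = \frac{1}{206 + \left(-1 + 4\right) + 164} = \frac{1}{206 + 3 + 164} = \frac{1}{373}$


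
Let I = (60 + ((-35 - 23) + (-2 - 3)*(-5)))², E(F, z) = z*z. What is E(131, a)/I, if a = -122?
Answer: 14884/729 ≈ 20.417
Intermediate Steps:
E(F, z) = z²
I = 729 (I = (60 + (-58 - 5*(-5)))² = (60 + (-58 + 25))² = (60 - 33)² = 27² = 729)
E(131, a)/I = (-122)²/729 = 14884*(1/729) = 14884/729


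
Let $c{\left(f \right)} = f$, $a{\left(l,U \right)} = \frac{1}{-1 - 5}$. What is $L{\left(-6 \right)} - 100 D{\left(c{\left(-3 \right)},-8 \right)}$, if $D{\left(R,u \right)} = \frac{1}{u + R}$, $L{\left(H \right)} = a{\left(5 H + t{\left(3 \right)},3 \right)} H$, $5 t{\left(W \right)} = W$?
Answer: $\frac{111}{11} \approx 10.091$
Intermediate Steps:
$t{\left(W \right)} = \frac{W}{5}$
$a{\left(l,U \right)} = - \frac{1}{6}$ ($a{\left(l,U \right)} = \frac{1}{-6} = - \frac{1}{6}$)
$L{\left(H \right)} = - \frac{H}{6}$
$D{\left(R,u \right)} = \frac{1}{R + u}$
$L{\left(-6 \right)} - 100 D{\left(c{\left(-3 \right)},-8 \right)} = \left(- \frac{1}{6}\right) \left(-6\right) - \frac{100}{-3 - 8} = 1 - \frac{100}{-11} = 1 - - \frac{100}{11} = 1 + \frac{100}{11} = \frac{111}{11}$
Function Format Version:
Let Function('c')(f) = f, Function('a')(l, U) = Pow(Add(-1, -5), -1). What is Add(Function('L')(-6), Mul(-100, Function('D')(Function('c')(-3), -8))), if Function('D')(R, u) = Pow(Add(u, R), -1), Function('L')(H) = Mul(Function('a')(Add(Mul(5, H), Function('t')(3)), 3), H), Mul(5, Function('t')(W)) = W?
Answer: Rational(111, 11) ≈ 10.091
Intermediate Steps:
Function('t')(W) = Mul(Rational(1, 5), W)
Function('a')(l, U) = Rational(-1, 6) (Function('a')(l, U) = Pow(-6, -1) = Rational(-1, 6))
Function('L')(H) = Mul(Rational(-1, 6), H)
Function('D')(R, u) = Pow(Add(R, u), -1)
Add(Function('L')(-6), Mul(-100, Function('D')(Function('c')(-3), -8))) = Add(Mul(Rational(-1, 6), -6), Mul(-100, Pow(Add(-3, -8), -1))) = Add(1, Mul(-100, Pow(-11, -1))) = Add(1, Mul(-100, Rational(-1, 11))) = Add(1, Rational(100, 11)) = Rational(111, 11)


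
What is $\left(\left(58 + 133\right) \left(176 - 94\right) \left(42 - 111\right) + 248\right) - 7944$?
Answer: $-1088374$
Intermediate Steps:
$\left(\left(58 + 133\right) \left(176 - 94\right) \left(42 - 111\right) + 248\right) - 7944 = \left(191 \cdot 82 \left(42 - 111\right) + 248\right) - 7944 = \left(15662 \left(-69\right) + 248\right) - 7944 = \left(-1080678 + 248\right) - 7944 = -1080430 - 7944 = -1088374$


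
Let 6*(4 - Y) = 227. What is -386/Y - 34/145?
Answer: 11342/1015 ≈ 11.174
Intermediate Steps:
Y = -203/6 (Y = 4 - ⅙*227 = 4 - 227/6 = -203/6 ≈ -33.833)
-386/Y - 34/145 = -386/(-203/6) - 34/145 = -386*(-6/203) - 34*1/145 = 2316/203 - 34/145 = 11342/1015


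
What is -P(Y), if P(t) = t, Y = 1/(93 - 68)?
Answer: -1/25 ≈ -0.040000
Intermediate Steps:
Y = 1/25 ≈ 0.040000
-P(Y) = -1*1/25 = -1/25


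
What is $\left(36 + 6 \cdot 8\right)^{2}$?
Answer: $7056$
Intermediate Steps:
$\left(36 + 6 \cdot 8\right)^{2} = \left(36 + 48\right)^{2} = 84^{2} = 7056$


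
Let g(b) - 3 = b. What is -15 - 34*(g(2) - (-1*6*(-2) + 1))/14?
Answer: 31/7 ≈ 4.4286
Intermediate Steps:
g(b) = 3 + b
-15 - 34*(g(2) - (-1*6*(-2) + 1))/14 = -15 - 34*((3 + 2) - (-1*6*(-2) + 1))/14 = -15 - 34*(5 - (-6*(-2) + 1))/14 = -15 - 34*(5 - (12 + 1))/14 = -15 - 34*(5 - 1*13)/14 = -15 - 34*(5 - 13)/14 = -15 - (-272)/14 = -15 - 34*(-4/7) = -15 + 136/7 = 31/7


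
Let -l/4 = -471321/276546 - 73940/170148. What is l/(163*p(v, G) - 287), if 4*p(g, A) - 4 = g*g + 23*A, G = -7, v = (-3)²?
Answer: -8386844729/3317289290964 ≈ -0.0025282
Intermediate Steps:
v = 9
p(g, A) = 1 + g²/4 + 23*A/4 (p(g, A) = 1 + (g*g + 23*A)/4 = 1 + (g² + 23*A)/4 = 1 + (g²/4 + 23*A/4) = 1 + g²/4 + 23*A/4)
l = 16773689458/1960572867 (l = -4*(-471321/276546 - 73940/170148) = -4*(-471321*1/276546 - 73940*1/170148) = -4*(-157107/92182 - 18485/42537) = -4*(-8386844729/3921145734) = 16773689458/1960572867 ≈ 8.5555)
l/(163*p(v, G) - 287) = 16773689458/(1960572867*(163*(1 + (¼)*9² + (23/4)*(-7)) - 287)) = 16773689458/(1960572867*(163*(1 + (¼)*81 - 161/4) - 287)) = 16773689458/(1960572867*(163*(1 + 81/4 - 161/4) - 287)) = 16773689458/(1960572867*(163*(-19) - 287)) = 16773689458/(1960572867*(-3097 - 287)) = (16773689458/1960572867)/(-3384) = (16773689458/1960572867)*(-1/3384) = -8386844729/3317289290964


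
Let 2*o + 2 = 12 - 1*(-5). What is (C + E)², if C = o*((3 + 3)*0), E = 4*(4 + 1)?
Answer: 400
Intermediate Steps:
o = 15/2 (o = -1 + (12 - 1*(-5))/2 = -1 + (12 + 5)/2 = -1 + (½)*17 = -1 + 17/2 = 15/2 ≈ 7.5000)
E = 20 (E = 4*5 = 20)
C = 0 (C = 15*((3 + 3)*0)/2 = 15*(6*0)/2 = (15/2)*0 = 0)
(C + E)² = (0 + 20)² = 20² = 400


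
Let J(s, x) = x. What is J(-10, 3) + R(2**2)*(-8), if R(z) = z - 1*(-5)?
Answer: -69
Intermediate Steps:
R(z) = 5 + z (R(z) = z + 5 = 5 + z)
J(-10, 3) + R(2**2)*(-8) = 3 + (5 + 2**2)*(-8) = 3 + (5 + 4)*(-8) = 3 + 9*(-8) = 3 - 72 = -69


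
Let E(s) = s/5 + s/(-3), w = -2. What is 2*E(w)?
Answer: 8/15 ≈ 0.53333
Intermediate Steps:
E(s) = -2*s/15 (E(s) = s*(1/5) + s*(-1/3) = s/5 - s/3 = -2*s/15)
2*E(w) = 2*(-2/15*(-2)) = 2*(4/15) = 8/15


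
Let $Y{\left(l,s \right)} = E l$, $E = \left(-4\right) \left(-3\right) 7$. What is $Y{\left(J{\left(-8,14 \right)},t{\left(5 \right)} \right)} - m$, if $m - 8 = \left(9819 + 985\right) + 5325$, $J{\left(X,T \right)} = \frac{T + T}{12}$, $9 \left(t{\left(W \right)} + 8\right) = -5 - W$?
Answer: $-15941$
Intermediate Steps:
$E = 84$ ($E = 12 \cdot 7 = 84$)
$t{\left(W \right)} = - \frac{77}{9} - \frac{W}{9}$ ($t{\left(W \right)} = -8 + \frac{-5 - W}{9} = -8 - \left(\frac{5}{9} + \frac{W}{9}\right) = - \frac{77}{9} - \frac{W}{9}$)
$J{\left(X,T \right)} = \frac{T}{6}$ ($J{\left(X,T \right)} = 2 T \frac{1}{12} = \frac{T}{6}$)
$Y{\left(l,s \right)} = 84 l$
$m = 16137$ ($m = 8 + \left(\left(9819 + 985\right) + 5325\right) = 8 + \left(10804 + 5325\right) = 8 + 16129 = 16137$)
$Y{\left(J{\left(-8,14 \right)},t{\left(5 \right)} \right)} - m = 84 \cdot \frac{1}{6} \cdot 14 - 16137 = 84 \cdot \frac{7}{3} - 16137 = 196 - 16137 = -15941$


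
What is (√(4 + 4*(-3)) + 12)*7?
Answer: 84 + 14*I*√2 ≈ 84.0 + 19.799*I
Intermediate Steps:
(√(4 + 4*(-3)) + 12)*7 = (√(4 - 12) + 12)*7 = (√(-8) + 12)*7 = (2*I*√2 + 12)*7 = (12 + 2*I*√2)*7 = 84 + 14*I*√2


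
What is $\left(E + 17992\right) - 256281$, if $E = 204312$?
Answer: $-33977$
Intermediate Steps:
$\left(E + 17992\right) - 256281 = \left(204312 + 17992\right) - 256281 = 222304 - 256281 = -33977$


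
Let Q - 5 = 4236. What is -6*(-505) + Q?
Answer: 7271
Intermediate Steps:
Q = 4241 (Q = 5 + 4236 = 4241)
-6*(-505) + Q = -6*(-505) + 4241 = 3030 + 4241 = 7271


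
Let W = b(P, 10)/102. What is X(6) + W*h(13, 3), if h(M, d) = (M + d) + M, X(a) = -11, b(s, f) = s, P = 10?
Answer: -416/51 ≈ -8.1569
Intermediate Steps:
h(M, d) = d + 2*M
W = 5/51 (W = 10/102 = 10*(1/102) = 5/51 ≈ 0.098039)
X(6) + W*h(13, 3) = -11 + 5*(3 + 2*13)/51 = -11 + 5*(3 + 26)/51 = -11 + (5/51)*29 = -11 + 145/51 = -416/51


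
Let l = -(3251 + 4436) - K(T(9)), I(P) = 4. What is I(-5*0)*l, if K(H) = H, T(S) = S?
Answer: -30784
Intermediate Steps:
l = -7696 (l = -(3251 + 4436) - 1*9 = -1*7687 - 9 = -7687 - 9 = -7696)
I(-5*0)*l = 4*(-7696) = -30784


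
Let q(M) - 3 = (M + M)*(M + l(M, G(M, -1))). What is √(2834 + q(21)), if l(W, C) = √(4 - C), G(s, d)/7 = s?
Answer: √(3719 + 42*I*√143) ≈ 61.122 + 4.1086*I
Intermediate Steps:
G(s, d) = 7*s
q(M) = 3 + 2*M*(M + √(4 - 7*M)) (q(M) = 3 + (M + M)*(M + √(4 - 7*M)) = 3 + (2*M)*(M + √(4 - 7*M)) = 3 + 2*M*(M + √(4 - 7*M)))
√(2834 + q(21)) = √(2834 + (3 + 2*21² + 2*21*√(4 - 7*21))) = √(2834 + (3 + 2*441 + 2*21*√(4 - 147))) = √(2834 + (3 + 882 + 2*21*√(-143))) = √(2834 + (3 + 882 + 2*21*(I*√143))) = √(2834 + (3 + 882 + 42*I*√143)) = √(2834 + (885 + 42*I*√143)) = √(3719 + 42*I*√143)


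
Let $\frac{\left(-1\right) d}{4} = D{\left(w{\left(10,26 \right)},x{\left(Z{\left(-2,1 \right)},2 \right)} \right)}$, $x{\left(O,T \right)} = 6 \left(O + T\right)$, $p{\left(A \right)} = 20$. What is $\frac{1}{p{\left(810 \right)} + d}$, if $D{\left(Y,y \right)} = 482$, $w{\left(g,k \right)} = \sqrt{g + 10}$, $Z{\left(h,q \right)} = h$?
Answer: $- \frac{1}{1908} \approx -0.00052411$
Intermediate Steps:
$x{\left(O,T \right)} = 6 O + 6 T$
$w{\left(g,k \right)} = \sqrt{10 + g}$
$d = -1928$ ($d = \left(-4\right) 482 = -1928$)
$\frac{1}{p{\left(810 \right)} + d} = \frac{1}{20 - 1928} = \frac{1}{-1908} = - \frac{1}{1908}$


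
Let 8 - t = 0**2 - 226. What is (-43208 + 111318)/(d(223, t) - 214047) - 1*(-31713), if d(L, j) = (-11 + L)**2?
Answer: 5362695329/169103 ≈ 31713.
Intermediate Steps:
t = 234 (t = 8 - (0**2 - 226) = 8 - (0 - 226) = 8 - 1*(-226) = 8 + 226 = 234)
(-43208 + 111318)/(d(223, t) - 214047) - 1*(-31713) = (-43208 + 111318)/((-11 + 223)**2 - 214047) - 1*(-31713) = 68110/(212**2 - 214047) + 31713 = 68110/(44944 - 214047) + 31713 = 68110/(-169103) + 31713 = 68110*(-1/169103) + 31713 = -68110/169103 + 31713 = 5362695329/169103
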